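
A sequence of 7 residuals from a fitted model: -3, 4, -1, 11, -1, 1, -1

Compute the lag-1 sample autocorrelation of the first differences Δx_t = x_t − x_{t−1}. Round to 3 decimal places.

First differences Δx: 7, -5, 12, -12, 2, -2
Mean of differences = 0.3333
Numerator Σ(Δx_t−Δx̄)(Δx_{t+1}−Δx̄) = -266.1111
Denominator Σ(Δx_t−Δx̄)² = 369.3333
r_1(Δx) = -266.1111 / 369.3333 = -0.721

-0.721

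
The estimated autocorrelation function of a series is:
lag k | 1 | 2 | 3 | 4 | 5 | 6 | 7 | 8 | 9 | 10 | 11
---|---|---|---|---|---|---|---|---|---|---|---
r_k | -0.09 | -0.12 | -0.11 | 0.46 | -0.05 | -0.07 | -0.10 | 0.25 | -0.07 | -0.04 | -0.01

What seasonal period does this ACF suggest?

The largest autocorrelation is r_4 = 0.46, with a weaker echo at lag 8 (0.25); the remaining lags stay at or below -0.01.
The dominant spike at lag 4 indicates a seasonal period of 4.

4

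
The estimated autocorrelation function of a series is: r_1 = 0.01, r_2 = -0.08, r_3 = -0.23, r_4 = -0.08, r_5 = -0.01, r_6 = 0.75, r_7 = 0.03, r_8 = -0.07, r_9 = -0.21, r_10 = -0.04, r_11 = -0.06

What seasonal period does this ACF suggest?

6

The largest autocorrelation is r_6 = 0.75; the remaining lags stay at or below 0.03.
The dominant spike at lag 6 indicates a seasonal period of 6.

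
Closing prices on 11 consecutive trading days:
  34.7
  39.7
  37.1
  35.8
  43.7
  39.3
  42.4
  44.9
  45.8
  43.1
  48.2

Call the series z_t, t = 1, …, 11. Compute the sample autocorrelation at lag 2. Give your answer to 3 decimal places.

Mean z̄ = (34.7 + 39.7 + 37.1 + 35.8 + 43.7 + 39.3 + 42.4 + 44.9 + 45.8 + 43.1 + 48.2)/11 = 41.3364
Numerator Σ_{t=1}^{9}(z_t−z̄)(z_{t+2}−z̄) = 75.3610
Denominator Σ(z_t−z̄)² = 189.0255
r_2 = 75.3610 / 189.0255 = 0.399

0.399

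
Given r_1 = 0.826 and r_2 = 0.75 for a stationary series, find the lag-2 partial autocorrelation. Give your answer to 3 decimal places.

φ_{22} = (r_2 − r_1²) / (1 − r_1²)
r_1² = (0.826)² = 0.682276
Numerator = 0.75 − 0.6823 = 0.0677; denominator = 1 − 0.6823 = 0.3177
φ_{22} = 0.0677 / 0.3177 = 0.213

0.213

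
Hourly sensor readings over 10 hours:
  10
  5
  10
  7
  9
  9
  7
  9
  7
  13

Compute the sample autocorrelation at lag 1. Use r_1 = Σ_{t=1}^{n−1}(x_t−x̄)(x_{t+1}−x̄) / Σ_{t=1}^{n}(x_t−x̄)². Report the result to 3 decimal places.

-0.490

Mean x̄ = (10 + 5 + 10 + 7 + 9 + 9 + 7 + 9 + 7 + 13)/10 = 8.6000
Numerator Σ_{t=1}^{9}(x_t−x̄)(x_{t+1}−x̄) = -21.7600
Denominator Σ(x_t−x̄)² = 44.4000
r_1 = -21.7600 / 44.4000 = -0.490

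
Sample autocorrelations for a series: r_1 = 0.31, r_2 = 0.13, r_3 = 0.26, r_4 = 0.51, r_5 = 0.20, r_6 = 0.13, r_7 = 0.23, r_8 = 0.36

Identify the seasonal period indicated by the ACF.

4

The largest autocorrelation is r_4 = 0.51, with a weaker echo at lag 8 (0.36); the remaining lags stay at or below 0.31. The elevated value at lag 1 (0.31), dropping to 0.13 at lag 2, reflects decaying short-term dependence rather than seasonality.
The dominant spike at lag 4 indicates a seasonal period of 4.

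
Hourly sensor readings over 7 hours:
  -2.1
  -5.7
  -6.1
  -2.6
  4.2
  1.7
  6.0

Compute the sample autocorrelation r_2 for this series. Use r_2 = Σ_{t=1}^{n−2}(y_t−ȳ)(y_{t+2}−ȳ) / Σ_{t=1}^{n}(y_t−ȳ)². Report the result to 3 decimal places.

Mean ȳ = (-2.1 − 5.7 − 6.1 − 2.6 + 4.2 + 1.7 + 6.0)/7 = -0.6571
Σ(y_t−ȳ)(y_{t+2}−ȳ) = (7.8533) + (9.7976) + (-26.4367) + (-4.5796) + (32.3347) = 18.9692
Denominator Σ(y_t−ȳ)² = 134.3771
r_2 = 18.9692 / 134.3771 = 0.141

0.141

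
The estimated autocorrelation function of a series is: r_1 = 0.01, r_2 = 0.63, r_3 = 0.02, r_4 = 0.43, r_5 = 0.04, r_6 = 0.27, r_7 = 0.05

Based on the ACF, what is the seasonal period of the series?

2

The largest autocorrelation is r_2 = 0.63, with weaker echoes at lags 4 (0.43) and 6 (0.27); the remaining lags stay at or below 0.05.
The dominant spike at lag 2 indicates a seasonal period of 2.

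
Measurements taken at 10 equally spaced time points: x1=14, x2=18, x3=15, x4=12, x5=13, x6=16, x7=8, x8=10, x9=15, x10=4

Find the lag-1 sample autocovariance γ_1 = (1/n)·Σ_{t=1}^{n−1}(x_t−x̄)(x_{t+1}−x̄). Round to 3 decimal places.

Mean x̄ = (14 + 18 + 15 + 12 + 13 + 16 + 8 + 10 + 15 + 4)/10 = 12.5000
Σ_{t=1}^{9}(x_t−x̄)(x_{t+1}−x̄) = -9.7500
γ_1 = -9.7500 / 10 = -0.975

-0.975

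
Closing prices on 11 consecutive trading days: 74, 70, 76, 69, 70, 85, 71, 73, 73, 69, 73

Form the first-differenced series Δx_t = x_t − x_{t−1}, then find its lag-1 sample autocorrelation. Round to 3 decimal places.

-0.558

First differences Δx: -4, 6, -7, 1, 15, -14, 2, 0, -4, 4
Mean of differences = -0.1000
Numerator Σ(Δx_t−Δx̄)(Δx_{t+1}−Δx̄) = -312.1100
Denominator Σ(Δx_t−Δx̄)² = 558.9000
r_1(Δx) = -312.1100 / 558.9000 = -0.558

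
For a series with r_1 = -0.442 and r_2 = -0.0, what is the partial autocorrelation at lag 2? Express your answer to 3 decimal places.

-0.243

φ_{22} = (r_2 − r_1²) / (1 − r_1²)
r_1² = (-0.442)² = 0.195364
Numerator = -0.0 − 0.1954 = -0.1954; denominator = 1 − 0.1954 = 0.8046
φ_{22} = -0.1954 / 0.8046 = -0.243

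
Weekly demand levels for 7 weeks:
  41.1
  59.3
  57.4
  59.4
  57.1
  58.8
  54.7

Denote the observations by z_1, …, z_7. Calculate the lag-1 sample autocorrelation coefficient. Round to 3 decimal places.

-0.117

Mean z̄ = (41.1 + 59.3 + 57.4 + 59.4 + 57.1 + 58.8 + 54.7)/7 = 55.4000
Deviations from mean: -14.3000, 3.9000, 2.0000, 4.0000, 1.7000, 3.4000, -0.7000
Numerator Σ_{t=1}^{6}(z_t−z̄)(z_{t+1}−z̄) = -29.7700
Denominator Σ(z_t−z̄)² = 254.6400
r_1 = -29.7700 / 254.6400 = -0.117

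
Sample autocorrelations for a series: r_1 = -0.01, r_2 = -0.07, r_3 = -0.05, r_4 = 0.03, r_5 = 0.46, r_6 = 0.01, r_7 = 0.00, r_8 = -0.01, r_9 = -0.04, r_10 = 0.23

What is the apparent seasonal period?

The largest autocorrelation is r_5 = 0.46, with a weaker echo at lag 10 (0.23); the remaining lags stay at or below 0.03.
The dominant spike at lag 5 indicates a seasonal period of 5.

5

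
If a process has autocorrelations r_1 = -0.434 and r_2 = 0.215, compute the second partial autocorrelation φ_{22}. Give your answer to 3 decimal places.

φ_{22} = (r_2 − r_1²) / (1 − r_1²)
r_1² = (-0.434)² = 0.188356
Numerator = 0.215 − 0.1884 = 0.0266; denominator = 1 − 0.1884 = 0.8116
φ_{22} = 0.0266 / 0.8116 = 0.033

0.033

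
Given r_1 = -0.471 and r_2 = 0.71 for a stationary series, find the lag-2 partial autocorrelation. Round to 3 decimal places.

0.627

φ_{22} = (r_2 − r_1²) / (1 − r_1²)
r_1² = (-0.471)² = 0.221841
Numerator = 0.71 − 0.2218 = 0.4882; denominator = 1 − 0.2218 = 0.7782
φ_{22} = 0.4882 / 0.7782 = 0.627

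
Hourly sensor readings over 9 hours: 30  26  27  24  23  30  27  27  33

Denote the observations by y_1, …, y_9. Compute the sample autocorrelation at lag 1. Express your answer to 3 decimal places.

Mean ȳ = (30 + 26 + 27 + 24 + 23 + 30 + 27 + 27 + 33)/9 = 27.4444
Numerator Σ_{t=1}^{8}(y_t−ȳ)(y_{t+1}−ȳ) = -0.9753
Denominator Σ(y_t−ȳ)² = 78.2222
r_1 = -0.9753 / 78.2222 = -0.012

-0.012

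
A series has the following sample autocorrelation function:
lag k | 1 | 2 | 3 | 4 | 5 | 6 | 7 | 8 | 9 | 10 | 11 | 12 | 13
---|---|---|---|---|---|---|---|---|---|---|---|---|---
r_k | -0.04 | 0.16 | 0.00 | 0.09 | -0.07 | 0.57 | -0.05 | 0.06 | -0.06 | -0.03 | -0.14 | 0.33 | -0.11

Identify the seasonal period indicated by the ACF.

The largest autocorrelation is r_6 = 0.57, with a weaker echo at lag 12 (0.33); the remaining lags stay at or below 0.16.
The dominant spike at lag 6 indicates a seasonal period of 6.

6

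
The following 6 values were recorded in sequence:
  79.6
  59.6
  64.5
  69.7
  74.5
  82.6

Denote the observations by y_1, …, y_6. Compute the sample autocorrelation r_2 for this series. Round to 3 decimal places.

-0.190

Mean ȳ = (79.6 + 59.6 + 64.5 + 69.7 + 74.5 + 82.6)/6 = 71.7500
Numerator Σ_{t=1}^{4}(y_t−ȳ)(y_{t+2}−ȳ) = -74.1850
Denominator Σ(y_t−ȳ)² = 391.2950
r_2 = -74.1850 / 391.2950 = -0.190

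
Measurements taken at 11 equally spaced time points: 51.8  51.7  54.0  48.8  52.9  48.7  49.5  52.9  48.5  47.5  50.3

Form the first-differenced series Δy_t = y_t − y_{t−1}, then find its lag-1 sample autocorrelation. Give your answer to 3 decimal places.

First differences Δy: -0.1, 2.3, -5.2, 4.1, -4.2, 0.8, 3.4, -4.4, -1.0, 2.8
Mean of differences = -0.1500
Numerator Σ(Δy_t−Δȳ)(Δy_{t+1}−Δȳ) = -65.3825
Denominator Σ(Δy_t−Δȳ)² = 106.9650
r_1(Δy) = -65.3825 / 106.9650 = -0.611

-0.611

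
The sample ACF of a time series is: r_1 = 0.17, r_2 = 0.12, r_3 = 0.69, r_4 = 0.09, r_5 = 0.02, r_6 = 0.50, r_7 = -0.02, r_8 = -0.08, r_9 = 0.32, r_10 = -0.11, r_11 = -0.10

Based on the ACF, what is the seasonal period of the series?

The largest autocorrelation is r_3 = 0.69, with weaker echoes at lags 6 (0.50) and 9 (0.32); the remaining lags stay at or below 0.17.
The dominant spike at lag 3 indicates a seasonal period of 3.

3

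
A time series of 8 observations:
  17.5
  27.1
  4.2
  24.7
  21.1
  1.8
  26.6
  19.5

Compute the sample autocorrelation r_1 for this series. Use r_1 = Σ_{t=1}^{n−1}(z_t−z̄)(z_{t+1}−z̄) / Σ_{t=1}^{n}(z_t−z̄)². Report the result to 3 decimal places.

-0.569

Mean z̄ = (17.5 + 27.1 + 4.2 + 24.7 + 21.1 + 1.8 + 26.6 + 19.5)/8 = 17.8125
Deviations from mean: -0.3125, 9.2875, -13.6125, 6.8875, 3.2875, -16.0125, 8.7875, 1.6875
Σ(z_t−z̄)(z_{t+1}−z̄) = (-2.9023) + (-126.4261) + (-93.7561) + (22.6427) + (-52.6411) + (-140.7098) + (14.8289) = -378.9639
Denominator Σ(z_t−z̄)² = 666.3688
r_1 = -378.9639 / 666.3688 = -0.569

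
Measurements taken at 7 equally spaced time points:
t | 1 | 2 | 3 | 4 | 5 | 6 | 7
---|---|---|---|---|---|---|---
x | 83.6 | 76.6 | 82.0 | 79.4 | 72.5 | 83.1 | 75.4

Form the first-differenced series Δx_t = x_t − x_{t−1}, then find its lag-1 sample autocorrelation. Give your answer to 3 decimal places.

First differences Δx: -7.0, 5.4, -2.6, -6.9, 10.6, -7.7
Mean of differences = -1.3667
Numerator Σ(Δx_t−Δx̄)(Δx_{t+1}−Δx̄) = -181.6444
Denominator Σ(Δx_t−Δx̄)² = 292.9733
r_1(Δx) = -181.6444 / 292.9733 = -0.620

-0.620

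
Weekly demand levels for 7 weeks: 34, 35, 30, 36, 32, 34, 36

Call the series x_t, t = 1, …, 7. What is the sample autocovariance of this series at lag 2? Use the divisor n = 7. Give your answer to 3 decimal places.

Mean x̄ = (34 + 35 + 30 + 36 + 32 + 34 + 36)/7 = 33.8571
Deviations: 0.1429, 1.1429, -3.8571, 2.1429, -1.8571, 0.1429, 2.1429
Σ_{t=1}^{5}(x_t−x̄)(x_{t+2}−x̄) = 5.3878
γ_2 = 5.3878 / 7 = 0.770

0.770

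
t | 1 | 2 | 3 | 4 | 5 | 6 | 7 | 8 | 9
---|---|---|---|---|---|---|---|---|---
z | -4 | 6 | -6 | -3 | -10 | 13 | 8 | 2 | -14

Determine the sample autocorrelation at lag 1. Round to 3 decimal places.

-0.067

Mean z̄ = (-4 + 6 − 6 − 3 − 10 + 13 + 8 + 2 − 14)/9 = -0.8889
Numerator Σ_{t=1}^{8}(z_t−z̄)(z_{t+1}−z̄) = -41.9012
Denominator Σ(z_t−z̄)² = 622.8889
r_1 = -41.9012 / 622.8889 = -0.067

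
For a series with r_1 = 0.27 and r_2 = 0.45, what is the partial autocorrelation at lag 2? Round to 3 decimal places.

0.407

φ_{22} = (r_2 − r_1²) / (1 − r_1²)
r_1² = (0.27)² = 0.0729
Numerator = 0.45 − 0.0729 = 0.3771; denominator = 1 − 0.0729 = 0.9271
φ_{22} = 0.3771 / 0.9271 = 0.407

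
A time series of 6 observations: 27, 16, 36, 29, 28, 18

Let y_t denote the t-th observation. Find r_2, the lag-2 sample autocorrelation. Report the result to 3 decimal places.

-0.072

Mean ȳ = (27 + 16 + 36 + 29 + 28 + 18)/6 = 25.6667
Deviations from mean: 1.3333, -9.6667, 10.3333, 3.3333, 2.3333, -7.6667
Σ(y_t−ȳ)(y_{t+2}−ȳ) = (13.7778) + (-32.2222) + (24.1111) + (-25.5556) = -19.8889
Denominator Σ(y_t−ȳ)² = 277.3333
r_2 = -19.8889 / 277.3333 = -0.072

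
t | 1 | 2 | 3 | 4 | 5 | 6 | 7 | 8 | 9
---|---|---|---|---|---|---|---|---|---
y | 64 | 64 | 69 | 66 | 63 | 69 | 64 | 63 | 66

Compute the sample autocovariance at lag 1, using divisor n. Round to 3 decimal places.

-1.568

Mean ȳ = (64 + 64 + 69 + 66 + 63 + 69 + 64 + 63 + 66)/9 = 65.3333
Σ_{t=1}^{8}(y_t−ȳ)(y_{t+1}−ȳ) = -14.1111
γ_1 = -14.1111 / 9 = -1.568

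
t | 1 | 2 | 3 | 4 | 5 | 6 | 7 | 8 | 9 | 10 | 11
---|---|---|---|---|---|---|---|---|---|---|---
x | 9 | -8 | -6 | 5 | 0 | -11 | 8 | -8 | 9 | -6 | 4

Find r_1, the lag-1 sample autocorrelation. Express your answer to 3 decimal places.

-0.618

Mean x̄ = (9 − 8 − 6 + 5 + 0 − 11 + 8 − 8 + 9 − 6 + 4)/11 = -0.3636
Numerator Σ_{t=1}^{10}(x_t−x̄)(x_{t+1}−x̄) = -362.3140
Denominator Σ(x_t−x̄)² = 586.5455
r_1 = -362.3140 / 586.5455 = -0.618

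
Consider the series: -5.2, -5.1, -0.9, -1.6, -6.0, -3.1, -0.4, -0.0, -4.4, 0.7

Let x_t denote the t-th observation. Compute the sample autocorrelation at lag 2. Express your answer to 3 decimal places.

Mean x̄ = (-5.2 − 5.1 − 0.9 − 1.6 − 6.0 − 3.1 − 0.4 − 0.0 − 4.4 + 0.7)/10 = -2.6000
Numerator Σ_{t=1}^{8}(x_t−x̄)(x_{t+2}−x̄) = -17.3600
Denominator Σ(x_t−x̄)² = 54.4400
r_2 = -17.3600 / 54.4400 = -0.319

-0.319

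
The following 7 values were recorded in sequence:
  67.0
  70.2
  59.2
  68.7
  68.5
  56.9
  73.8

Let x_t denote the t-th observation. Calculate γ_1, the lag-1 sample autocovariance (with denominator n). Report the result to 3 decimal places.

-18.239

Mean x̄ = (67.0 + 70.2 + 59.2 + 68.7 + 68.5 + 56.9 + 73.8)/7 = 66.3286
Deviations: 0.6714, 3.8714, -7.1286, 2.3714, 2.1714, -9.4286, 7.4714
Σ_{t=1}^{6}(x_t−x̄)(x_{t+1}−x̄) = -127.6722
γ_1 = -127.6722 / 7 = -18.239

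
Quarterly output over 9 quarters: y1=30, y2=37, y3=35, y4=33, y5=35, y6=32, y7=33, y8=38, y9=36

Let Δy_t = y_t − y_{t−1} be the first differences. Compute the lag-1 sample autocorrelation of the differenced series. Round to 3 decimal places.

-0.307

First differences Δy: 7, -2, -2, 2, -3, 1, 5, -2
Mean of differences = 0.7500
Numerator Σ(Δy_t−Δȳ)(Δy_{t+1}−Δȳ) = -29.3125
Denominator Σ(Δy_t−Δȳ)² = 95.5000
r_1(Δy) = -29.3125 / 95.5000 = -0.307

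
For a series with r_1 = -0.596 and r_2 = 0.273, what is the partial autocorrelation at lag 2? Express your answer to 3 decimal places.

φ_{22} = (r_2 − r_1²) / (1 − r_1²)
r_1² = (-0.596)² = 0.355216
Numerator = 0.273 − 0.3552 = -0.0822; denominator = 1 − 0.3552 = 0.6448
φ_{22} = -0.0822 / 0.6448 = -0.128

-0.128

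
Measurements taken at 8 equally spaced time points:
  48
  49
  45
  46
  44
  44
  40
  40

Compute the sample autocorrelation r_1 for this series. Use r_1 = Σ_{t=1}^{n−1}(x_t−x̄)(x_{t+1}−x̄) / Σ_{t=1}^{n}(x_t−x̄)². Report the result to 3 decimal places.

0.536

Mean x̄ = (48 + 49 + 45 + 46 + 44 + 44 + 40 + 40)/8 = 44.5000
Σ(x_t−x̄)(x_{t+1}−x̄) = (15.7500) + (2.2500) + (0.7500) + (-0.7500) + (0.2500) + (2.2500) + (20.2500) = 40.7500
Denominator Σ(x_t−x̄)² = 76.0000
r_1 = 40.7500 / 76.0000 = 0.536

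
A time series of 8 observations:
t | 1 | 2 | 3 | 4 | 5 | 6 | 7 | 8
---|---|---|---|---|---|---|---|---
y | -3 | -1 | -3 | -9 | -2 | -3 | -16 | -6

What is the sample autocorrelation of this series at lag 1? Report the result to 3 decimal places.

Mean ȳ = (-3 − 1 − 3 − 9 − 2 − 3 − 16 − 6)/8 = -5.3750
Numerator Σ_{t=1}^{7}(y_t−ȳ)(y_{t+1}−ȳ) = -10.6406
Denominator Σ(y_t−ȳ)² = 173.8750
r_1 = -10.6406 / 173.8750 = -0.061

-0.061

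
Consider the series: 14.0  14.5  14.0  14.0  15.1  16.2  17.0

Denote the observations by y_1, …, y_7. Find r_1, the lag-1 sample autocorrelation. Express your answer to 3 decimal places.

0.504

Mean ȳ = (14.0 + 14.5 + 14.0 + 14.0 + 15.1 + 16.2 + 17.0)/7 = 14.9714
Deviations from mean: -0.9714, -0.4714, -0.9714, -0.9714, 0.1286, 1.2286, 2.0286
Numerator Σ_{t=1}^{6}(y_t−ȳ)(y_{t+1}−ȳ) = 4.3849
Denominator Σ(y_t−ȳ)² = 8.6943
r_1 = 4.3849 / 8.6943 = 0.504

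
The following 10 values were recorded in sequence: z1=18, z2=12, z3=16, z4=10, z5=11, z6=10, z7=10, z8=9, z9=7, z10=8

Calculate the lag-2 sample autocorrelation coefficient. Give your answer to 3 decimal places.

Mean z̄ = (18 + 12 + 16 + 10 + 11 + 10 + 10 + 9 + 7 + 8)/10 = 11.1000
Numerator Σ_{t=1}^{8}(z_t−z̄)(z_{t+2}−z̄) = 46.9800
Denominator Σ(z_t−z̄)² = 106.9000
r_2 = 46.9800 / 106.9000 = 0.439

0.439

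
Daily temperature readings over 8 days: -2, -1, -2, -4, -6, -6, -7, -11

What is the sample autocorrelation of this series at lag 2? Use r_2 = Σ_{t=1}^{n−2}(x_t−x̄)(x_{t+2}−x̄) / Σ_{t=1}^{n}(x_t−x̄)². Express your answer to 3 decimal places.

Mean x̄ = (-2 − 1 − 2 − 4 − 6 − 6 − 7 − 11)/8 = -4.8750
Deviations from mean: 2.8750, 3.8750, 2.8750, 0.8750, -1.1250, -1.1250, -2.1250, -6.1250
Σ(x_t−x̄)(x_{t+2}−x̄) = (8.2656) + (3.3906) + (-3.2344) + (-0.9844) + (2.3906) + (6.8906) = 16.7188
Denominator Σ(x_t−x̄)² = 76.8750
r_2 = 16.7188 / 76.8750 = 0.217

0.217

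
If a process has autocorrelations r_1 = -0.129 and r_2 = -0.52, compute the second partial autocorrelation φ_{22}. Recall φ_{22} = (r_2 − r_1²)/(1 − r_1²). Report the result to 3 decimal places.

φ_{22} = (r_2 − r_1²) / (1 − r_1²)
r_1² = (-0.129)² = 0.016641
Numerator = -0.52 − 0.0166 = -0.5366; denominator = 1 − 0.0166 = 0.9834
φ_{22} = -0.5366 / 0.9834 = -0.546

-0.546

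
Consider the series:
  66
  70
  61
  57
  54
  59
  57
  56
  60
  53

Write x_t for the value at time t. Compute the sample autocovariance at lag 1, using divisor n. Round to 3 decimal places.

10.131

Mean x̄ = (66 + 70 + 61 + 57 + 54 + 59 + 57 + 56 + 60 + 53)/10 = 59.3000
Σ_{t=1}^{9}(x_t−x̄)(x_{t+1}−x̄) = 101.3100
γ_1 = 101.3100 / 10 = 10.131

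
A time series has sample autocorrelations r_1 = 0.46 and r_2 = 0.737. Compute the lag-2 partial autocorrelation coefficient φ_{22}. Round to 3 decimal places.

0.666

φ_{22} = (r_2 − r_1²) / (1 − r_1²)
r_1² = (0.46)² = 0.2116
Numerator = 0.737 − 0.2116 = 0.5254; denominator = 1 − 0.2116 = 0.7884
φ_{22} = 0.5254 / 0.7884 = 0.666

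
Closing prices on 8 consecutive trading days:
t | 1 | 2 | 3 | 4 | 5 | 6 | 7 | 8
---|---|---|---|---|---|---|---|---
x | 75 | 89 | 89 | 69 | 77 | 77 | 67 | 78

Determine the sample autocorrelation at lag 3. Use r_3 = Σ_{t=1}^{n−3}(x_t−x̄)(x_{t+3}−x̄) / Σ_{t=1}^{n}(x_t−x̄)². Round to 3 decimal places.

Mean x̄ = (75 + 89 + 89 + 69 + 77 + 77 + 67 + 78)/8 = 77.6250
Deviations from mean: -2.6250, 11.3750, 11.3750, -8.6250, -0.6250, -0.6250, -10.6250, 0.3750
Σ(x_t−x̄)(x_{t+3}−x̄) = (22.6406) + (-7.1094) + (-7.1094) + (91.6406) + (-0.2344) = 99.8281
Denominator Σ(x_t−x̄)² = 453.8750
r_3 = 99.8281 / 453.8750 = 0.220

0.220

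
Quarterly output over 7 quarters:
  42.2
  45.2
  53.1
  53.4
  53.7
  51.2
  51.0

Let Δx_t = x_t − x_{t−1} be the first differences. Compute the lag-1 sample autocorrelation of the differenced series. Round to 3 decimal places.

0.230

First differences Δx: 3.0, 7.9, 0.3, 0.3, -2.5, -0.2
Mean of differences = 1.4667
Numerator Σ(Δx_t−Δx̄)(Δx_{t+1}−Δx̄) = 14.9589
Denominator Σ(Δx_t−Δx̄)² = 64.9733
r_1(Δx) = 14.9589 / 64.9733 = 0.230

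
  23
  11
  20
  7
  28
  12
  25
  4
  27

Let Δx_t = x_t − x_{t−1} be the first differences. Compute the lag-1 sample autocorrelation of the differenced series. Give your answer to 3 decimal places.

First differences Δx: -12, 9, -13, 21, -16, 13, -21, 23
Mean of differences = 0.5000
Numerator Σ(Δx_t−Δx̄)(Δx_{t+1}−Δx̄) = -1794.7500
Denominator Σ(Δx_t−Δx̄)² = 2228.0000
r_1(Δx) = -1794.7500 / 2228.0000 = -0.806

-0.806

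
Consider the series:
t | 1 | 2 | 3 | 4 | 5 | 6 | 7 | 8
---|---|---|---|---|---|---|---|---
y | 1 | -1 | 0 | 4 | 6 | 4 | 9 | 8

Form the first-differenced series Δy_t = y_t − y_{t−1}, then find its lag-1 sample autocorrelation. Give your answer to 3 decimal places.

First differences Δy: -2, 1, 4, 2, -2, 5, -1
Mean of differences = 1.0000
Numerator Σ(Δy_t−Δȳ)(Δy_{t+1}−Δȳ) = -20.0000
Denominator Σ(Δy_t−Δȳ)² = 48.0000
r_1(Δy) = -20.0000 / 48.0000 = -0.417

-0.417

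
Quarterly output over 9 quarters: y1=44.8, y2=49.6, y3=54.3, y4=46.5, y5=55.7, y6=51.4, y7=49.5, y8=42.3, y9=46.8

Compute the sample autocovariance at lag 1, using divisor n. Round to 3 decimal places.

Mean ȳ = (44.8 + 49.6 + 54.3 + 46.5 + 55.7 + 51.4 + 49.5 + 42.3 + 46.8)/9 = 48.9889
Σ_{t=1}^{8}(y_t−ȳ)(y_{t+1}−ȳ) = -0.6001
γ_1 = -0.6001 / 9 = -0.067

-0.067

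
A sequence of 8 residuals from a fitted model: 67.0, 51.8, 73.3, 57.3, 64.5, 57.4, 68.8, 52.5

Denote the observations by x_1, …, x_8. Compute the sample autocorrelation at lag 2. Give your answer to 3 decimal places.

Mean x̄ = (67.0 + 51.8 + 73.3 + 57.3 + 64.5 + 57.4 + 68.8 + 52.5)/8 = 61.5750
Σ(x_t−x̄)(x_{t+2}−x̄) = (63.6081) + (41.7881) + (34.2956) + (17.8481) + (21.1331) + (37.8881) = 216.5613
Denominator Σ(x_t−x̄)² = 441.2750
r_2 = 216.5613 / 441.2750 = 0.491

0.491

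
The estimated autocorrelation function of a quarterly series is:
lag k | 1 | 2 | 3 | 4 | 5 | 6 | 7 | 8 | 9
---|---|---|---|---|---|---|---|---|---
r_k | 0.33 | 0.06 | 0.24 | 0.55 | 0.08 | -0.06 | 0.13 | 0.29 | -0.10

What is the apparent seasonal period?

4

The largest autocorrelation is r_4 = 0.55; the remaining lags stay at or below 0.33. The elevated value at lag 1 (0.33), dropping to 0.06 at lag 2, reflects decaying short-term dependence rather than seasonality.
The dominant spike at lag 4 indicates a seasonal period of 4.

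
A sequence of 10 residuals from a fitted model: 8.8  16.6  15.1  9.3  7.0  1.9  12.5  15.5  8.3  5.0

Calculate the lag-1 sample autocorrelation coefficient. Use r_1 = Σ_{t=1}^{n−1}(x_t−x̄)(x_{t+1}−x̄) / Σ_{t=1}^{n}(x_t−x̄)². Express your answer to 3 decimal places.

Mean x̄ = (8.8 + 16.6 + 15.1 + 9.3 + 7.0 + 1.9 + 12.5 + 15.5 + 8.3 + 5.0)/10 = 10.0000
Numerator Σ_{t=1}^{9}(x_t−x̄)(x_{t+1}−x̄) = 41.2200
Denominator Σ(x_t−x̄)² = 210.5000
r_1 = 41.2200 / 210.5000 = 0.196

0.196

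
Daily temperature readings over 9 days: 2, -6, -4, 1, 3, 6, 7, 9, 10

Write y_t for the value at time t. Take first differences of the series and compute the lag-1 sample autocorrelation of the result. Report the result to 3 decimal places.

First differences Δy: -8, 2, 5, 2, 3, 1, 2, 1
Mean of differences = 1.0000
Numerator Σ(Δy_t−Δȳ)(Δy_{t+1}−Δȳ) = 1.0000
Denominator Σ(Δy_t−Δȳ)² = 104.0000
r_1(Δy) = 1.0000 / 104.0000 = 0.010

0.010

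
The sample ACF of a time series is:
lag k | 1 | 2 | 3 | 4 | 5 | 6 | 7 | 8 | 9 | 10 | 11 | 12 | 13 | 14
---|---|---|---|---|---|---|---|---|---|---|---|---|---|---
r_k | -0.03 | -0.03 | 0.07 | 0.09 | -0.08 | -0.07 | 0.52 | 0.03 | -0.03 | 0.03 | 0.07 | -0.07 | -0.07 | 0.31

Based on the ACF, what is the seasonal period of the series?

The largest autocorrelation is r_7 = 0.52, with a weaker echo at lag 14 (0.31); the remaining lags stay at or below 0.09.
The dominant spike at lag 7 indicates a seasonal period of 7.

7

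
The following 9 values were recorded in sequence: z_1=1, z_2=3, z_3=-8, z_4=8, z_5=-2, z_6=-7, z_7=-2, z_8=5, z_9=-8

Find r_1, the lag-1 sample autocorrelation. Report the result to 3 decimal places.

-0.467

Mean z̄ = (1 + 3 − 8 + 8 − 2 − 7 − 2 + 5 − 8)/9 = -1.1111
Numerator Σ_{t=1}^{8}(z_t−z̄)(z_{t+1}−z̄) = -127.5679
Denominator Σ(z_t−z̄)² = 272.8889
r_1 = -127.5679 / 272.8889 = -0.467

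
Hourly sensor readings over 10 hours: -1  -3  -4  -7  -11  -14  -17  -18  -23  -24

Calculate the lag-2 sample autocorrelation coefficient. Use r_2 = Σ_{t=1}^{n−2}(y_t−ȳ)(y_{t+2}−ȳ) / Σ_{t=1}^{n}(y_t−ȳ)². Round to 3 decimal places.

0.427

Mean ȳ = (-1 − 3 − 4 − 7 − 11 − 14 − 17 − 18 − 23 − 24)/10 = -12.2000
Numerator Σ_{t=1}^{8}(y_t−ȳ)(y_{t+2}−ȳ) = 265.1200
Denominator Σ(y_t−ȳ)² = 621.6000
r_2 = 265.1200 / 621.6000 = 0.427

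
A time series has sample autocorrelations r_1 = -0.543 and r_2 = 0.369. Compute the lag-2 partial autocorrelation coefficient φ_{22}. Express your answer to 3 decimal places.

φ_{22} = (r_2 − r_1²) / (1 − r_1²)
r_1² = (-0.543)² = 0.294849
Numerator = 0.369 − 0.2948 = 0.0742; denominator = 1 − 0.2948 = 0.7052
φ_{22} = 0.0742 / 0.7052 = 0.105

0.105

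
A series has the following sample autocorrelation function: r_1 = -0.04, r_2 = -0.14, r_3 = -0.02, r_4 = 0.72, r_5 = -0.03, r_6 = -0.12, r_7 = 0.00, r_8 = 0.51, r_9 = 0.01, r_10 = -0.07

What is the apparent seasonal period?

4

The largest autocorrelation is r_4 = 0.72, with a weaker echo at lag 8 (0.51); the remaining lags stay at or below 0.01.
The dominant spike at lag 4 indicates a seasonal period of 4.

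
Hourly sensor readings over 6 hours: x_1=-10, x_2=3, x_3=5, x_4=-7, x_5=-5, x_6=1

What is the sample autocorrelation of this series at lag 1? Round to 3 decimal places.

Mean x̄ = (-10 + 3 + 5 − 7 − 5 + 1)/6 = -2.1667
Numerator Σ_{t=1}^{5}(x_t−x̄)(x_{t+1}−x̄) = -33.3611
Denominator Σ(x_t−x̄)² = 180.8333
r_1 = -33.3611 / 180.8333 = -0.184

-0.184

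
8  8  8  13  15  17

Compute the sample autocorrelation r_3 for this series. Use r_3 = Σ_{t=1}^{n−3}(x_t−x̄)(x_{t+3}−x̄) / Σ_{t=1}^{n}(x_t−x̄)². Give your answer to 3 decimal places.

Mean x̄ = (8 + 8 + 8 + 13 + 15 + 17)/6 = 11.5000
Deviations from mean: -3.5000, -3.5000, -3.5000, 1.5000, 3.5000, 5.5000
Σ(x_t−x̄)(x_{t+3}−x̄) = (-5.2500) + (-12.2500) + (-19.2500) = -36.7500
Denominator Σ(x_t−x̄)² = 81.5000
r_3 = -36.7500 / 81.5000 = -0.451

-0.451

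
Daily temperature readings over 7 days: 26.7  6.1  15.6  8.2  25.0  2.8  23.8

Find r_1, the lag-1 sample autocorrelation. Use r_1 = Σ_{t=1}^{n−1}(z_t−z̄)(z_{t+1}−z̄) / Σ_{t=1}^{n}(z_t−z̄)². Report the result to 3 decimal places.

Mean z̄ = (26.7 + 6.1 + 15.6 + 8.2 + 25.0 + 2.8 + 23.8)/7 = 15.4571
Σ(z_t−z̄)(z_{t+1}−z̄) = (-105.2010) + (-1.3367) + (-1.0367) + (-69.2539) + (-120.7853) + (-105.5967) = -403.2104
Denominator Σ(z_t−z̄)² = 587.5171
r_1 = -403.2104 / 587.5171 = -0.686

-0.686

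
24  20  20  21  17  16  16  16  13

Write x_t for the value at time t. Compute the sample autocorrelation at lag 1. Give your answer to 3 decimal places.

0.429

Mean x̄ = (24 + 20 + 20 + 21 + 17 + 16 + 16 + 16 + 13)/9 = 18.1111
Numerator Σ_{t=1}^{8}(x_t−x̄)(x_{t+1}−x̄) = 38.9877
Denominator Σ(x_t−x̄)² = 90.8889
r_1 = 38.9877 / 90.8889 = 0.429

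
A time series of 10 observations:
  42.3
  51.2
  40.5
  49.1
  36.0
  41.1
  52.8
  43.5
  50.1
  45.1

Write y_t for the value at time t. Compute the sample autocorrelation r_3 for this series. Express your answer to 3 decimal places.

-0.085

Mean ȳ = (42.3 + 51.2 + 40.5 + 49.1 + 36.0 + 41.1 + 52.8 + 43.5 + 50.1 + 45.1)/10 = 45.1700
Numerator Σ_{t=1}^{7}(y_t−ȳ)(y_{t+3}−ȳ) = -22.8667
Denominator Σ(y_t−ȳ)² = 267.8210
r_3 = -22.8667 / 267.8210 = -0.085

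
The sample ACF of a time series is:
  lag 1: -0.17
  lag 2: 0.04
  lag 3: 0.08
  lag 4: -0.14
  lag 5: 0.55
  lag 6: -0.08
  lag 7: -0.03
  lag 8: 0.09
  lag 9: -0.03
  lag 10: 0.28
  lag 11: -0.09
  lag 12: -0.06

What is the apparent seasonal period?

The largest autocorrelation is r_5 = 0.55, with a weaker echo at lag 10 (0.28); the remaining lags stay at or below 0.09.
The dominant spike at lag 5 indicates a seasonal period of 5.

5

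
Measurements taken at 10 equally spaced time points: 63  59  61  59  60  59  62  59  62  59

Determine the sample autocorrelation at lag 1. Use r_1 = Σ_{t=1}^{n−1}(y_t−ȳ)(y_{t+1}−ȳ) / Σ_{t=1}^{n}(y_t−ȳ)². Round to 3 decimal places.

-0.606

Mean ȳ = (63 + 59 + 61 + 59 + 60 + 59 + 62 + 59 + 62 + 59)/10 = 60.3000
Numerator Σ_{t=1}^{9}(y_t−ȳ)(y_{t+1}−ȳ) = -13.3900
Denominator Σ(y_t−ȳ)² = 22.1000
r_1 = -13.3900 / 22.1000 = -0.606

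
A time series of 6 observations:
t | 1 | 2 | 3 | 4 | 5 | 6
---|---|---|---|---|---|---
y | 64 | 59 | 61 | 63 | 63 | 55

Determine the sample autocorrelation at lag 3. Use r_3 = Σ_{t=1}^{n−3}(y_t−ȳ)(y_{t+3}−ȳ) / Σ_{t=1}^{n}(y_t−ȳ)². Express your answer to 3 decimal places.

Mean ȳ = (64 + 59 + 61 + 63 + 63 + 55)/6 = 60.8333
Σ(y_t−ȳ)(y_{t+3}−ȳ) = (6.8611) + (-3.9722) + (-0.9722) = 1.9167
Denominator Σ(y_t−ȳ)² = 56.8333
r_3 = 1.9167 / 56.8333 = 0.034

0.034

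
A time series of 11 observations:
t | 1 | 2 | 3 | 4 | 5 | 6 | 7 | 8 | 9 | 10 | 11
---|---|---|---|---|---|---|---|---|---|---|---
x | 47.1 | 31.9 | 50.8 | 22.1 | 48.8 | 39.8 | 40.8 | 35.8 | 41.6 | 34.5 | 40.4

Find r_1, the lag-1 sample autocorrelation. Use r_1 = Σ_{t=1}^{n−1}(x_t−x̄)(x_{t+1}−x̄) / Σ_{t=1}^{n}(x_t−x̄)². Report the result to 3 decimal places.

Mean x̄ = (47.1 + 31.9 + 50.8 + 22.1 + 48.8 + 39.8 + 40.8 + 35.8 + 41.6 + 34.5 + 40.4)/11 = 39.4182
Numerator Σ_{t=1}^{10}(x_t−x̄)(x_{t+1}−x̄) = -527.2558
Denominator Σ(x_t−x̄)² = 678.0764
r_1 = -527.2558 / 678.0764 = -0.778

-0.778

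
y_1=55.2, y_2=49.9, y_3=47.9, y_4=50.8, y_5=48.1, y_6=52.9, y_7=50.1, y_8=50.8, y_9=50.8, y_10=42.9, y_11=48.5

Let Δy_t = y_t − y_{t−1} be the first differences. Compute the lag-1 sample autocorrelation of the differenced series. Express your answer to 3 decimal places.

-0.480

First differences Δy: -5.3, -2.0, 2.9, -2.7, 4.8, -2.8, 0.7, 0.0, -7.9, 5.6
Mean of differences = -0.6700
Numerator Σ(Δy_t−Δȳ)(Δy_{t+1}−Δȳ) = -80.7689
Denominator Σ(Δy_t−Δȳ)² = 168.4410
r_1(Δy) = -80.7689 / 168.4410 = -0.480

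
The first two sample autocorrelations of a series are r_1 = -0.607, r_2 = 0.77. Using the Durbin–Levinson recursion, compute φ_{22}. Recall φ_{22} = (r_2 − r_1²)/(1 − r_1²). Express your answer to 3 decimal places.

0.636

φ_{22} = (r_2 − r_1²) / (1 − r_1²)
r_1² = (-0.607)² = 0.368449
Numerator = 0.77 − 0.3684 = 0.4016; denominator = 1 − 0.3684 = 0.6316
φ_{22} = 0.4016 / 0.6316 = 0.636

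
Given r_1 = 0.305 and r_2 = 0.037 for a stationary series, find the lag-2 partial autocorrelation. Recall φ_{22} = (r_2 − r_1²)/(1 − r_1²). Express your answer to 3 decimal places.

-0.062

φ_{22} = (r_2 − r_1²) / (1 − r_1²)
r_1² = (0.305)² = 0.093025
Numerator = 0.037 − 0.0930 = -0.0560; denominator = 1 − 0.0930 = 0.9070
φ_{22} = -0.0560 / 0.9070 = -0.062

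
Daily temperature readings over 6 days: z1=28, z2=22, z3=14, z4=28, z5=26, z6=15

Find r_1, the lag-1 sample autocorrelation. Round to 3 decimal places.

-0.261

Mean z̄ = (28 + 22 + 14 + 28 + 26 + 15)/6 = 22.1667
Numerator Σ_{t=1}^{5}(z_t−z̄)(z_{t+1}−z̄) = -52.3611
Denominator Σ(z_t−z̄)² = 200.8333
r_1 = -52.3611 / 200.8333 = -0.261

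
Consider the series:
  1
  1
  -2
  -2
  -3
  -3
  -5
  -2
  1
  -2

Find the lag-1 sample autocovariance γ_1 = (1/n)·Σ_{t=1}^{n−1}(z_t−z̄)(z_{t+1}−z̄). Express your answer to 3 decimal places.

1.244

Mean z̄ = (1 + 1 − 2 − 2 − 3 − 3 − 5 − 2 + 1 − 2)/10 = -1.6000
Σ_{t=1}^{9}(z_t−z̄)(z_{t+1}−z̄) = 12.4400
γ_1 = 12.4400 / 10 = 1.244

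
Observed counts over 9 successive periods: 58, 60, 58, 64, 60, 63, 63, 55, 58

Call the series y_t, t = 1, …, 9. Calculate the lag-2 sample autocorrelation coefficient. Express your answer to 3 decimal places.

-0.058

Mean ȳ = (58 + 60 + 58 + 64 + 60 + 63 + 63 + 55 + 58)/9 = 59.8889
Σ(y_t−ȳ)(y_{t+2}−ȳ) = (3.5679) + (0.4568) + (-0.2099) + (12.7901) + (0.3457) + (-15.2099) + (-5.8765) = -4.1358
Denominator Σ(y_t−ȳ)² = 70.8889
r_2 = -4.1358 / 70.8889 = -0.058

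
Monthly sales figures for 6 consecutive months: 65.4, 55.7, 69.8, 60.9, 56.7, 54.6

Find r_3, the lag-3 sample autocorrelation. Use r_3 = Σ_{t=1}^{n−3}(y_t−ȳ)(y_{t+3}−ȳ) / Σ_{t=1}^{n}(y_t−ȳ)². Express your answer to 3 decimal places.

-0.190

Mean ȳ = (65.4 + 55.7 + 69.8 + 60.9 + 56.7 + 54.6)/6 = 60.5167
Deviations from mean: 4.8833, -4.8167, 9.2833, 0.3833, -3.8167, -5.9167
Σ(y_t−ȳ)(y_{t+3}−ȳ) = (1.8719) + (18.3836) + (-54.9264) = -34.6708
Denominator Σ(y_t−ȳ)² = 182.9483
r_3 = -34.6708 / 182.9483 = -0.190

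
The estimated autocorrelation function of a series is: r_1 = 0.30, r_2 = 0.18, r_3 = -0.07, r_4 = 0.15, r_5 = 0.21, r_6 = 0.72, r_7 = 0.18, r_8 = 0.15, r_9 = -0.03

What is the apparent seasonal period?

6

The largest autocorrelation is r_6 = 0.72; the remaining lags stay at or below 0.30. The elevated value at lag 1 (0.30), dropping to 0.18 at lag 2, reflects decaying short-term dependence rather than seasonality.
The dominant spike at lag 6 indicates a seasonal period of 6.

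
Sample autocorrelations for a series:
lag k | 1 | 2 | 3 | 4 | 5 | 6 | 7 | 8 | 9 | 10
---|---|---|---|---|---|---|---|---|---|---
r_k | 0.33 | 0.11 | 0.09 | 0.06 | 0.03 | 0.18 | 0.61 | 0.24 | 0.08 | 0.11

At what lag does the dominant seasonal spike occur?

The largest autocorrelation is r_7 = 0.61; the remaining lags stay at or below 0.33. The elevated value at lag 1 (0.33), dropping to 0.11 at lag 2, reflects decaying short-term dependence rather than seasonality.
The dominant spike at lag 7 indicates a seasonal period of 7.

7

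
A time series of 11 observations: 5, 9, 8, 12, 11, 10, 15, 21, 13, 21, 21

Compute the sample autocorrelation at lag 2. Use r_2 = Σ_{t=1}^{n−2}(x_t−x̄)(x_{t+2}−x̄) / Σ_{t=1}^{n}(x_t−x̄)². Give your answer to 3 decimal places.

0.296

Mean x̄ = (5 + 9 + 8 + 12 + 11 + 10 + 15 + 21 + 13 + 21 + 21)/11 = 13.2727
Numerator Σ_{t=1}^{9}(x_t−x̄)(x_{t+2}−x̄) = 93.1240
Denominator Σ(x_t−x̄)² = 314.1818
r_2 = 93.1240 / 314.1818 = 0.296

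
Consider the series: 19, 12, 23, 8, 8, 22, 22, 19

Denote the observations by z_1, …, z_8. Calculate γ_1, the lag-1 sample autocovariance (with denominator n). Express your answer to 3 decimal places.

-3.221

Mean z̄ = (19 + 12 + 23 + 8 + 8 + 22 + 22 + 19)/8 = 16.6250
Deviations: 2.3750, -4.6250, 6.3750, -8.6250, -8.6250, 5.3750, 5.3750, 2.3750
Σ_{t=1}^{7}(z_t−z̄)(z_{t+1}−z̄) = -25.7656
γ_1 = -25.7656 / 8 = -3.221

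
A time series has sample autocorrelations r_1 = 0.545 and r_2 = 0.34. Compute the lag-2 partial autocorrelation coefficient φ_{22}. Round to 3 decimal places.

φ_{22} = (r_2 − r_1²) / (1 − r_1²)
r_1² = (0.545)² = 0.297025
Numerator = 0.34 − 0.2970 = 0.0430; denominator = 1 − 0.2970 = 0.7030
φ_{22} = 0.0430 / 0.7030 = 0.061

0.061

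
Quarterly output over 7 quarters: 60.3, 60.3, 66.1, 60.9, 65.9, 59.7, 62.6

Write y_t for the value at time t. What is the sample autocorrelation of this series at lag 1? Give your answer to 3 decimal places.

-0.544

Mean ȳ = (60.3 + 60.3 + 66.1 + 60.9 + 65.9 + 59.7 + 62.6)/7 = 62.2571
Deviations from mean: -1.9571, -1.9571, 3.8429, -1.3571, 3.6429, -2.5571, 0.3429
Numerator Σ_{t=1}^{6}(y_t−ȳ)(y_{t+1}−ȳ) = -24.0418
Denominator Σ(y_t−ȳ)² = 44.1971
r_1 = -24.0418 / 44.1971 = -0.544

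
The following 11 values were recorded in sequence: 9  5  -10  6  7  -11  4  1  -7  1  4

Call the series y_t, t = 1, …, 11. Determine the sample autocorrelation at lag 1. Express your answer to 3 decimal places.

-0.302

Mean ȳ = (9 + 5 − 10 + 6 + 7 − 11 + 4 + 1 − 7 + 1 + 4)/11 = 0.8182
Numerator Σ_{t=1}^{10}(y_t−ȳ)(y_{t+1}−ȳ) = -147.3967
Denominator Σ(y_t−ȳ)² = 487.6364
r_1 = -147.3967 / 487.6364 = -0.302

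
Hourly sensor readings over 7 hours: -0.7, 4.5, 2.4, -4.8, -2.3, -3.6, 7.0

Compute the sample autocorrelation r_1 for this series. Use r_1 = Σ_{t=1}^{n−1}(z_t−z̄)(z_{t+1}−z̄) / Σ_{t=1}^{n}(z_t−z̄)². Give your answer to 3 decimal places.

Mean z̄ = (-0.7 + 4.5 + 2.4 − 4.8 − 2.3 − 3.6 + 7.0)/7 = 0.3571
Deviations from mean: -1.0571, 4.1429, 2.0429, -5.1571, -2.6571, -3.9571, 6.6429
Σ(z_t−z̄)(z_{t+1}−z̄) = (-4.3796) + (8.4633) + (-10.5353) + (13.7033) + (10.5147) + (-26.2867) = -8.5204
Denominator Σ(z_t−z̄)² = 115.8971
r_1 = -8.5204 / 115.8971 = -0.074

-0.074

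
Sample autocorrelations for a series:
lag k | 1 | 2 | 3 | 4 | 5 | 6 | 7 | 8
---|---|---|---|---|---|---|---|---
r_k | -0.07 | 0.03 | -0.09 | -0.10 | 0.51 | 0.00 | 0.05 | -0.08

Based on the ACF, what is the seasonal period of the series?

The largest autocorrelation is r_5 = 0.51; the remaining lags stay at or below 0.05.
The dominant spike at lag 5 indicates a seasonal period of 5.

5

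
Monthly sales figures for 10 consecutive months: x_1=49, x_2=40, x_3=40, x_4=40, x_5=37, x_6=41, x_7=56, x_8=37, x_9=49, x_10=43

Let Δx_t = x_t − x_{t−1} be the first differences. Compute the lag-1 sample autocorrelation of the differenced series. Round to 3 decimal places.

-0.612

First differences Δx: -9, 0, 0, -3, 4, 15, -19, 12, -6
Mean of differences = -0.6667
Numerator Σ(Δx_t−Δx̄)(Δx_{t+1}−Δx̄) = -531.4444
Denominator Σ(Δx_t−Δx̄)² = 868.0000
r_1(Δx) = -531.4444 / 868.0000 = -0.612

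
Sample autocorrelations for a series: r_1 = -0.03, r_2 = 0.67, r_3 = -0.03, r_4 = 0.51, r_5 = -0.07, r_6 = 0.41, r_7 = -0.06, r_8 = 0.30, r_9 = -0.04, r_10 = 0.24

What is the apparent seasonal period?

2

The largest autocorrelation is r_2 = 0.67, with weaker echoes at lags 4 (0.51), 6 (0.41), 8 (0.30) and 10 (0.24); the remaining lags stay at or below -0.03.
The dominant spike at lag 2 indicates a seasonal period of 2.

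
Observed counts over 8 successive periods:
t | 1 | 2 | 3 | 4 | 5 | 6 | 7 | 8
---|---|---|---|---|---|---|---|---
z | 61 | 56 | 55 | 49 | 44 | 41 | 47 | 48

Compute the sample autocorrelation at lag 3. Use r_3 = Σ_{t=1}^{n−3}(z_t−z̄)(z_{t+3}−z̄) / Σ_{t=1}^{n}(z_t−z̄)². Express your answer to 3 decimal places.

-0.243

Mean z̄ = (61 + 56 + 55 + 49 + 44 + 41 + 47 + 48)/8 = 50.1250
Deviations from mean: 10.8750, 5.8750, 4.8750, -1.1250, -6.1250, -9.1250, -3.1250, -2.1250
Numerator Σ_{t=1}^{5}(z_t−z̄)(z_{t+3}−z̄) = -76.1719
Denominator Σ(z_t−z̄)² = 312.8750
r_3 = -76.1719 / 312.8750 = -0.243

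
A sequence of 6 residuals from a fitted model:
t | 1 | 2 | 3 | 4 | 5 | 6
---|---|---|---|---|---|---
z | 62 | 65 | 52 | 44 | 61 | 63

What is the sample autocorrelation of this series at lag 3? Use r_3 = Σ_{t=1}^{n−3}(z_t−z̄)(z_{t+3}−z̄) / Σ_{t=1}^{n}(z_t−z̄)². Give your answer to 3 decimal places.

Mean z̄ = (62 + 65 + 52 + 44 + 61 + 63)/6 = 57.8333
Σ(z_t−z̄)(z_{t+3}−z̄) = (-57.6389) + (22.6944) + (-30.1389) = -65.0833
Denominator Σ(z_t−z̄)² = 330.8333
r_3 = -65.0833 / 330.8333 = -0.197

-0.197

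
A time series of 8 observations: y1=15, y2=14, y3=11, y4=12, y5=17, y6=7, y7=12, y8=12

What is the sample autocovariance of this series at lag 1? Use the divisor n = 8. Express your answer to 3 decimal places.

Mean ȳ = (15 + 14 + 11 + 12 + 17 + 7 + 12 + 12)/8 = 12.5000
Deviations: 2.5000, 1.5000, -1.5000, -0.5000, 4.5000, -5.5000, -0.5000, -0.5000
Σ_{t=1}^{7}(y_t−ȳ)(y_{t+1}−ȳ) = -21.7500
γ_1 = -21.7500 / 8 = -2.719

-2.719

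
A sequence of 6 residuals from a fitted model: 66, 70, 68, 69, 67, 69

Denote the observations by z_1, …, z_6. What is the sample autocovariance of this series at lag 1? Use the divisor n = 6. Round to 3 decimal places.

-1.060

Mean z̄ = (66 + 70 + 68 + 69 + 67 + 69)/6 = 68.1667
Σ_{t=1}^{5}(z_t−z̄)(z_{t+1}−z̄) = -6.3611
γ_1 = -6.3611 / 6 = -1.060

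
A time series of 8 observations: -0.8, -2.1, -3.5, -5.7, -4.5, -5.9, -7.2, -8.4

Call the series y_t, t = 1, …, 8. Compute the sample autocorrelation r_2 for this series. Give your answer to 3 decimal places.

0.162

Mean ȳ = (-0.8 − 2.1 − 3.5 − 5.7 − 4.5 − 5.9 − 7.2 − 8.4)/8 = -4.7625
Deviations from mean: 3.9625, 2.6625, 1.2625, -0.9375, 0.2625, -1.1375, -2.4375, -3.6375
Σ(y_t−ȳ)(y_{t+2}−ȳ) = (5.0027) + (-2.4961) + (0.3314) + (1.0664) + (-0.6398) + (4.1377) = 7.4022
Denominator Σ(y_t−ȳ)² = 45.7988
r_2 = 7.4022 / 45.7988 = 0.162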